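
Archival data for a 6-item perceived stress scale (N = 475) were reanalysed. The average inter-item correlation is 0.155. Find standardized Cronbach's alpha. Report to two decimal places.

Standardized α = k·r̄ / (1 + (k−1)·r̄) = 6 × 0.155 / (1 + 5 × 0.155)
  = 0.9300 / 1.7750 = 0.52

α = 0.52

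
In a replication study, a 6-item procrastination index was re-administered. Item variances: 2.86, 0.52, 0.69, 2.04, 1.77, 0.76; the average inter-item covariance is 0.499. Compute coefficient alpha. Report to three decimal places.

coefficient alpha = 0.761

sum of item variances = 2.86 + 0.52 + 0.69 + 2.04 + 1.77 + 0.76 = 8.64
Sum of the 15 distinct covariances = 15 × 0.499 = 7.485
σ²_total = sum of item variances + 2·Σcov = 8.64 + 2 × 7.485 = 23.610
α = (6/5)·(1 − 8.64/23.610) = 0.761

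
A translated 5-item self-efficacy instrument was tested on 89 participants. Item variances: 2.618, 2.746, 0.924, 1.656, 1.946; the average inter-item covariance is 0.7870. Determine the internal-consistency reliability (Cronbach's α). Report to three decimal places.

sum of item variances = 2.618 + 2.746 + 0.924 + 1.656 + 1.946 = 9.890
Sum of the 10 distinct covariances = 10 × 0.7870 = 7.8700
σ²_total = sum of item variances + 2·Σcov = 9.890 + 2 × 7.8700 = 25.6300
α = (5/4)·(1 − 9.890/25.6300) = 0.768

α = 0.768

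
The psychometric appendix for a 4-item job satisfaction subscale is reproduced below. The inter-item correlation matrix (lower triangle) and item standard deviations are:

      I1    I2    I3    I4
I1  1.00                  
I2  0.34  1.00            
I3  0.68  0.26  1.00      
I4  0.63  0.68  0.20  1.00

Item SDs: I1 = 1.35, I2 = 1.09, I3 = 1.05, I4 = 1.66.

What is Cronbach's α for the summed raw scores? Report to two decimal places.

α = 0.77

Σσ²ᵢ = 1.35² + 1.09² + 1.05² + 1.66² = 6.8687
Covariances σ_ij = r_ij · s_i · s_j:
  σ(I1,I2) = 0.34 × 1.35 × 1.09 = 0.5003
  σ(I1,I3) = 0.68 × 1.35 × 1.05 = 0.9639
  σ(I1,I4) = 0.63 × 1.35 × 1.66 = 1.4118
  σ(I2,I3) = 0.26 × 1.09 × 1.05 = 0.2976
  σ(I2,I4) = 0.68 × 1.09 × 1.66 = 1.2304
  σ(I3,I4) = 0.20 × 1.05 × 1.66 = 0.3486
σ²_T = Σσ²ᵢ + 2·Σσ_ij = 6.8687 + 2 × 4.7526 = 16.3739
α = (4/3)·(1 − 6.8687/16.3739) = 0.77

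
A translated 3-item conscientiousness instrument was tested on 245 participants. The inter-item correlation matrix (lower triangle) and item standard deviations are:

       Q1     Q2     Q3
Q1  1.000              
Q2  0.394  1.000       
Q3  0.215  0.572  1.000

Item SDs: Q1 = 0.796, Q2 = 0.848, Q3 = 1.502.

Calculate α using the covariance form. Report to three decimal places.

Σσ²ᵢ = 0.796² + 0.848² + 1.502² = 3.6087
Covariances σ_ij = r_ij · s_i · s_j:
  σ(Q1,Q2) = 0.394 × 0.796 × 0.848 = 0.2660
  σ(Q1,Q3) = 0.215 × 0.796 × 1.502 = 0.2571
  σ(Q2,Q3) = 0.572 × 0.848 × 1.502 = 0.7286
σ²_T = Σσ²ᵢ + 2·Σσ_ij = 3.6087 + 2 × 1.2517 = 6.1121
α = (3/2)·(1 − 3.6087/6.1121) = 0.614

α = 0.614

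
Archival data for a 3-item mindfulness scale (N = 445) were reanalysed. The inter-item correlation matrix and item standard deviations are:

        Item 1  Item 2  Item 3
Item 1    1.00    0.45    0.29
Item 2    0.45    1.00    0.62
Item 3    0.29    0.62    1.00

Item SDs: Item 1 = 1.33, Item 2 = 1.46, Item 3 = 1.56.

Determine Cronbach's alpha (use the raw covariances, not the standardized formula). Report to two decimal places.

Cronbach's alpha = 0.72

Σσ²ᵢ = 1.33² + 1.46² + 1.56² = 6.3341
Covariances σ_ij = r_ij · s_i · s_j:
  σ(Item 1,Item 2) = 0.45 × 1.33 × 1.46 = 0.8738
  σ(Item 1,Item 3) = 0.29 × 1.33 × 1.56 = 0.6017
  σ(Item 2,Item 3) = 0.62 × 1.46 × 1.56 = 1.4121
σ²_T = Σσ²ᵢ + 2·Σσ_ij = 6.3341 + 2 × 2.8876 = 12.1093
α = (3/2)·(1 − 6.3341/12.1093) = 0.72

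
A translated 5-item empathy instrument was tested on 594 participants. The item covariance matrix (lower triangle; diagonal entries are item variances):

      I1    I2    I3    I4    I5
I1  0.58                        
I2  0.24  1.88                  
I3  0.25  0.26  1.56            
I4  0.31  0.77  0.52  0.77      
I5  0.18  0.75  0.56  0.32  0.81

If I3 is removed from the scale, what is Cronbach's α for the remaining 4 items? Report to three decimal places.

Remaining items: I1, I2, I4, I5 (k = 4).
Σσᵢ² = 0.58 + 1.88 + 0.77 + 0.81 = 4.04
total variance = 4.04 + 2 × 2.57 = 9.18
α (item deleted) = (4/3)·(1 − 4.04/9.18) = 0.747

Cronbach's α = 0.747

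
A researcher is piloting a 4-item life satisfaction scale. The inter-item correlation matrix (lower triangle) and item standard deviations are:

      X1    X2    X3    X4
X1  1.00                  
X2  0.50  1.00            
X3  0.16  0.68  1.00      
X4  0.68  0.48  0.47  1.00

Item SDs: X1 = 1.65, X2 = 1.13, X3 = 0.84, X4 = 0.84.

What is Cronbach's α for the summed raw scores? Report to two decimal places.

Σσ²ᵢ = 1.65² + 1.13² + 0.84² + 0.84² = 5.4106
Covariances σ_ij = r_ij · s_i · s_j:
  σ(X1,X2) = 0.50 × 1.65 × 1.13 = 0.9322
  σ(X1,X3) = 0.16 × 1.65 × 0.84 = 0.2218
  σ(X1,X4) = 0.68 × 1.65 × 0.84 = 0.9425
  σ(X2,X3) = 0.68 × 1.13 × 0.84 = 0.6455
  σ(X2,X4) = 0.48 × 1.13 × 0.84 = 0.4556
  σ(X3,X4) = 0.47 × 0.84 × 0.84 = 0.3316
σ²_T = Σσ²ᵢ + 2·Σσ_ij = 5.4106 + 2 × 3.5292 = 12.4690
α = (4/3)·(1 − 5.4106/12.4690) = 0.75

α = 0.75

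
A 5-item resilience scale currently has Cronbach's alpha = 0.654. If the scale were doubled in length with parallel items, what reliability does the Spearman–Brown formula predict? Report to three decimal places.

Length factor m = 2
α' = m·α / (1 + (m−1)·α)
   = 2 × 0.654 / (1 + (2 − 1) × 0.654)
   = 1.3080 / 1.6540 = 0.791

predicted reliability = 0.791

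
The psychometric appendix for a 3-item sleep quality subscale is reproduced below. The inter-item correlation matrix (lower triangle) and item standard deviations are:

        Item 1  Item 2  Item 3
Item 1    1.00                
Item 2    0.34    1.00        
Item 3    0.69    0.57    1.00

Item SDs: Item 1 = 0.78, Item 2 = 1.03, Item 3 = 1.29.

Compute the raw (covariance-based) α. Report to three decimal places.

α = 0.763

Σσ²ᵢ = 0.78² + 1.03² + 1.29² = 3.3334
Covariances σ_ij = r_ij · s_i · s_j:
  σ(Item 1,Item 2) = 0.34 × 0.78 × 1.03 = 0.2732
  σ(Item 1,Item 3) = 0.69 × 0.78 × 1.29 = 0.6943
  σ(Item 2,Item 3) = 0.57 × 1.03 × 1.29 = 0.7574
σ²_T = Σσ²ᵢ + 2·Σσ_ij = 3.3334 + 2 × 1.7249 = 6.7832
α = (3/2)·(1 − 3.3334/6.7832) = 0.763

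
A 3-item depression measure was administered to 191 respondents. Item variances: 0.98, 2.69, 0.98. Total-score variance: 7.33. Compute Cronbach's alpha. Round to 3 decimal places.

sum of item variances = 0.98 + 2.69 + 0.98 = 4.65
α = (k/(k−1))·(1 − sum of item variances/total variance) = (3/2)·(1 − 4.65/7.33) = 0.548

α = 0.548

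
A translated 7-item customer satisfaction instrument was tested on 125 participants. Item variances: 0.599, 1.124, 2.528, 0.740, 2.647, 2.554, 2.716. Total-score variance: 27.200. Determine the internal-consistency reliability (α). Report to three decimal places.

sum of item variances = 0.599 + 1.124 + 2.528 + 0.740 + 2.647 + 2.554 + 2.716 = 12.908
α = (k/(k−1))·(1 − sum of item variances/σ²_total) = (7/6)·(1 − 12.908/27.200) = 0.613

α = 0.613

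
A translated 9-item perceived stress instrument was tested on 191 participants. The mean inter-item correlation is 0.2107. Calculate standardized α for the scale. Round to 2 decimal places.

Standardized α = k·r̄ / (1 + (k−1)·r̄) = 9 × 0.2107 / (1 + 8 × 0.2107)
  = 1.8963 / 2.6856 = 0.71

standardized α = 0.71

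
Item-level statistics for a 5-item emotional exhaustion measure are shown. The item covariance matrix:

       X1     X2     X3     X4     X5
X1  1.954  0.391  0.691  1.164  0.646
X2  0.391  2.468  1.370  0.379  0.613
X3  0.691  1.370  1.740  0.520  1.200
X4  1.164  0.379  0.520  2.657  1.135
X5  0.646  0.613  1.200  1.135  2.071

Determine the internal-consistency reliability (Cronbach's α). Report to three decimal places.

ΣVar(i) = 1.954 + 2.468 + 1.740 + 2.657 + 2.071 = 10.890
Sum of the distinct covariances = 8.109
σ²_T = 10.890 + 2 × 8.109 = 27.108
α = (k/(k−1))·(1 − ΣVar(i)/σ²_T) = (5/4)·(1 − 10.890/27.108) = 0.748

α = 0.748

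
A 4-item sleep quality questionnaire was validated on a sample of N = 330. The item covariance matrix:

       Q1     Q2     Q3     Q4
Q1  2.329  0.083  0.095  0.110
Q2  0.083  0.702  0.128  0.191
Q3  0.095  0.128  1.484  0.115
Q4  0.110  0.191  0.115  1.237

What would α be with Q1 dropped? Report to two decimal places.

Remaining items: Q2, Q3, Q4 (k = 3).
Σσ²ᵢ = 0.702 + 1.484 + 1.237 = 3.423
total variance = 3.423 + 2 × 0.434 = 4.291
α (item deleted) = (3/2)·(1 − 3.423/4.291) = 0.30

α = 0.30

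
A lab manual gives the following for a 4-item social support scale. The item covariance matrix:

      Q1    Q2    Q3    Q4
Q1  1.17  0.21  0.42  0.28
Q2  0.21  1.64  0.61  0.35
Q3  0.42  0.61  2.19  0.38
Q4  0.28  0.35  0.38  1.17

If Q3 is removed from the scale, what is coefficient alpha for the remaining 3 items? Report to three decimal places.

Remaining items: Q1, Q2, Q4 (k = 3).
Σσ²ᵢ = 1.17 + 1.64 + 1.17 = 3.98
Var(T) = 3.98 + 2 × 0.84 = 5.66
α (item deleted) = (3/2)·(1 − 3.98/5.66) = 0.445

α = 0.445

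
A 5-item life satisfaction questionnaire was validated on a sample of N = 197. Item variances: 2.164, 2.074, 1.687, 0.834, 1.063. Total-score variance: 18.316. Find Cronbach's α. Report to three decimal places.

sum of item variances = 2.164 + 2.074 + 1.687 + 0.834 + 1.063 = 7.822
α = (k/(k−1))·(1 − sum of item variances/Var(T)) = (5/4)·(1 − 7.822/18.316) = 0.716

α = 0.716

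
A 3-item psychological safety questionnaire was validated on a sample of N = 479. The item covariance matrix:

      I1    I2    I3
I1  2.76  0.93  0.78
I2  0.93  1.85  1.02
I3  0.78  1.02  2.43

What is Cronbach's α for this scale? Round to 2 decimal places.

α = 0.66

Σσᵢ² = 2.76 + 1.85 + 2.43 = 7.04
Sum of off-diagonal covariances = 2.73
total variance = 7.04 + 2 × 2.73 = 12.50
α = (k/(k−1))·(1 − Σσᵢ²/total variance) = (3/2)·(1 − 7.04/12.50) = 0.66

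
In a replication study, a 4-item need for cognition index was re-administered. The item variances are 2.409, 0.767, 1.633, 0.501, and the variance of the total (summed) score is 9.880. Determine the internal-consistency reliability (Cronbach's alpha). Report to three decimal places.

Cronbach's alpha = 0.617

Σσᵢ² = 2.409 + 0.767 + 1.633 + 0.501 = 5.310
α = (k/(k−1))·(1 − Σσᵢ²/total variance) = (4/3)·(1 − 5.310/9.880) = 0.617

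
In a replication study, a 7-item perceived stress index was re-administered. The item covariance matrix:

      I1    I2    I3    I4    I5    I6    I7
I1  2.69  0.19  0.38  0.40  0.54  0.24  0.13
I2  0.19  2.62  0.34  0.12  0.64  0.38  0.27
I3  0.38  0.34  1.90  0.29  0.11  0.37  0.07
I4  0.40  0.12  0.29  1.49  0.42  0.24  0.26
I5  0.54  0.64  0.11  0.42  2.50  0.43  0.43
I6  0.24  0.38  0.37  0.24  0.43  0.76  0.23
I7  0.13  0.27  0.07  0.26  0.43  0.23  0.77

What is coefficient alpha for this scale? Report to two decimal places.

α = 0.59

ΣVar(i) = 2.69 + 2.62 + 1.90 + 1.49 + 2.50 + 0.76 + 0.77 = 12.73
Sum of the distinct covariances = 6.48
σ²_total = 12.73 + 2 × 6.48 = 25.69
α = (k/(k−1))·(1 − ΣVar(i)/σ²_total) = (7/6)·(1 − 12.73/25.69) = 0.59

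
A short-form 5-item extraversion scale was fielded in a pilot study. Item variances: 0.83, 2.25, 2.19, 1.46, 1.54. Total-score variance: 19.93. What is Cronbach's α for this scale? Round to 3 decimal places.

sum of item variances = 0.83 + 2.25 + 2.19 + 1.46 + 1.54 = 8.27
α = (k/(k−1))·(1 − sum of item variances/Var(T)) = (5/4)·(1 − 8.27/19.93) = 0.731

Cronbach's α = 0.731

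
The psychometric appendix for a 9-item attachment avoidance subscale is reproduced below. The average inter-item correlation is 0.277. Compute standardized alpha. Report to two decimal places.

Standardized α = k·r̄ / (1 + (k−1)·r̄) = 9 × 0.277 / (1 + 8 × 0.277)
  = 2.4930 / 3.2160 = 0.78

α = 0.78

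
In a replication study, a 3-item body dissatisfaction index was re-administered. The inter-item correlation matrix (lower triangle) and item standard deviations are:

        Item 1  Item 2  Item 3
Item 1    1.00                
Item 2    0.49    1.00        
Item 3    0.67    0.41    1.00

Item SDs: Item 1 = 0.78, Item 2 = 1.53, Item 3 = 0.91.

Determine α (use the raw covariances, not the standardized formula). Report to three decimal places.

Σσ²ᵢ = 0.78² + 1.53² + 0.91² = 3.7774
Covariances σ_ij = r_ij · s_i · s_j:
  σ(Item 1,Item 2) = 0.49 × 0.78 × 1.53 = 0.5848
  σ(Item 1,Item 3) = 0.67 × 0.78 × 0.91 = 0.4756
  σ(Item 2,Item 3) = 0.41 × 1.53 × 0.91 = 0.5708
σ²_T = Σσ²ᵢ + 2·Σσ_ij = 3.7774 + 2 × 1.6312 = 7.0398
α = (3/2)·(1 − 3.7774/7.0398) = 0.695

α = 0.695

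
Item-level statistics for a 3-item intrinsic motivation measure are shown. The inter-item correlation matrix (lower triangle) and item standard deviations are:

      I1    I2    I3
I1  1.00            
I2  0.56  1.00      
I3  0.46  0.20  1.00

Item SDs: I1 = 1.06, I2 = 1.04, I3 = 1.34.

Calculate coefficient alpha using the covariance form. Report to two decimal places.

coefficient alpha = 0.65

Σσ²ᵢ = 1.06² + 1.04² + 1.34² = 4.0008
Covariances σ_ij = r_ij · s_i · s_j:
  σ(I1,I2) = 0.56 × 1.06 × 1.04 = 0.6173
  σ(I1,I3) = 0.46 × 1.06 × 1.34 = 0.6534
  σ(I2,I3) = 0.20 × 1.04 × 1.34 = 0.2787
σ²_T = Σσ²ᵢ + 2·Σσ_ij = 4.0008 + 2 × 1.5494 = 7.0996
α = (3/2)·(1 − 4.0008/7.0996) = 0.65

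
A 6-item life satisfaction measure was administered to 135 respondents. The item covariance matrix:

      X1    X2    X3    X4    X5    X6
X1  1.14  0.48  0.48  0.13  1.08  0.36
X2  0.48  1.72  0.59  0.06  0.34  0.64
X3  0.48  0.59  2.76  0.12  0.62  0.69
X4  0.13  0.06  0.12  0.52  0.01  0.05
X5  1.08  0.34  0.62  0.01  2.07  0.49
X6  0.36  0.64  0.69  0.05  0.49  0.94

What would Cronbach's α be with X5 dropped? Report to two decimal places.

Remaining items: X1, X2, X3, X4, X6 (k = 5).
sum of item variances = 1.14 + 1.72 + 2.76 + 0.52 + 0.94 = 7.08
σ²_T = 7.08 + 2 × 3.60 = 14.28
α (item deleted) = (5/4)·(1 − 7.08/14.28) = 0.63

Cronbach's α = 0.63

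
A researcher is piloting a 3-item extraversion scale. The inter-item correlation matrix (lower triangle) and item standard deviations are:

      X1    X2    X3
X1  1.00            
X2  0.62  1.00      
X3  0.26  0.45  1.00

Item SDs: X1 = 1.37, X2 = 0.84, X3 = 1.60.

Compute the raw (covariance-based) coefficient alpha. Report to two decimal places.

Σσ²ᵢ = 1.37² + 0.84² + 1.60² = 5.1425
Covariances σ_ij = r_ij · s_i · s_j:
  σ(X1,X2) = 0.62 × 1.37 × 0.84 = 0.7135
  σ(X1,X3) = 0.26 × 1.37 × 1.60 = 0.5699
  σ(X2,X3) = 0.45 × 0.84 × 1.60 = 0.6048
σ²_T = Σσ²ᵢ + 2·Σσ_ij = 5.1425 + 2 × 1.8882 = 8.9189
α = (3/2)·(1 − 5.1425/8.9189) = 0.64

coefficient alpha = 0.64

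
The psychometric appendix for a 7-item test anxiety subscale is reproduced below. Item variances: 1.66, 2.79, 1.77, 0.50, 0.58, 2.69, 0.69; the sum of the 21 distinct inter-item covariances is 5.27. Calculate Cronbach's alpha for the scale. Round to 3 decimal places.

Σσᵢ² = 1.66 + 2.79 + 1.77 + 0.50 + 0.58 + 2.69 + 0.69 = 10.68
Sum of distinct covariances = 5.27
σ²_T = Σσᵢ² + 2·Σcov = 10.68 + 2 × 5.27 = 21.22
α = (7/6)·(1 − 10.68/21.22) = 0.579

Cronbach's alpha = 0.579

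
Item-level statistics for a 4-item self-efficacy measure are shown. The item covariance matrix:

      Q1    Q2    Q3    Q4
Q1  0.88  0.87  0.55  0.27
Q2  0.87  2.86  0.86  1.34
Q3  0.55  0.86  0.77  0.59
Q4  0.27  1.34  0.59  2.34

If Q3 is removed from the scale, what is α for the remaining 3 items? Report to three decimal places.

Remaining items: Q1, Q2, Q4 (k = 3).
Σσ²ᵢ = 0.88 + 2.86 + 2.34 = 6.08
total variance = 6.08 + 2 × 2.48 = 11.04
α (item deleted) = (3/2)·(1 − 6.08/11.04) = 0.674

α = 0.674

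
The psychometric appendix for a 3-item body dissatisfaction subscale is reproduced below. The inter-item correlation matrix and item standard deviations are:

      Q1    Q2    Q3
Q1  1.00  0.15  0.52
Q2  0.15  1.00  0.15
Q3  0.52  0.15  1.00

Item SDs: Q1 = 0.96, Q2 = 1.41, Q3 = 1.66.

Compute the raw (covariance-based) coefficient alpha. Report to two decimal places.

Σσ²ᵢ = 0.96² + 1.41² + 1.66² = 5.6653
Covariances σ_ij = r_ij · s_i · s_j:
  σ(Q1,Q2) = 0.15 × 0.96 × 1.41 = 0.2030
  σ(Q1,Q3) = 0.52 × 0.96 × 1.66 = 0.8287
  σ(Q2,Q3) = 0.15 × 1.41 × 1.66 = 0.3511
σ²_T = Σσ²ᵢ + 2·Σσ_ij = 5.6653 + 2 × 1.3828 = 8.4309
α = (3/2)·(1 − 5.6653/8.4309) = 0.49

coefficient alpha = 0.49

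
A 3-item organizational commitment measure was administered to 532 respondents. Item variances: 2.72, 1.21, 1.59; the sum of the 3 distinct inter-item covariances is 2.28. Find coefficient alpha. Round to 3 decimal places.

Σσ²ᵢ = 2.72 + 1.21 + 1.59 = 5.52
Sum of distinct covariances = 2.28
total variance = Σσ²ᵢ + 2·Σcov = 5.52 + 2 × 2.28 = 10.08
α = (3/2)·(1 − 5.52/10.08) = 0.679

α = 0.679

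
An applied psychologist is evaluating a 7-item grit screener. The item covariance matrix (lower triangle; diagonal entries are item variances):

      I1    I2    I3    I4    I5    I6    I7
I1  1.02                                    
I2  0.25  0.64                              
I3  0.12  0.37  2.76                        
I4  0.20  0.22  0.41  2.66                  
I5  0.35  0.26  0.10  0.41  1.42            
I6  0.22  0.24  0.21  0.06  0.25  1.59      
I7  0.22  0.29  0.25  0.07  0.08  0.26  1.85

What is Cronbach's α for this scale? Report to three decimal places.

sum of item variances = 1.02 + 0.64 + 2.76 + 2.66 + 1.42 + 1.59 + 1.85 = 11.94
Sum of off-diagonal covariances = 4.84
σ²_T = 11.94 + 2 × 4.84 = 21.62
α = (k/(k−1))·(1 − sum of item variances/σ²_T) = (7/6)·(1 − 11.94/21.62) = 0.522

α = 0.522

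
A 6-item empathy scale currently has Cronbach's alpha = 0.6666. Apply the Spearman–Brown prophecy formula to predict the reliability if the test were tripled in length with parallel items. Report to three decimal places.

predicted reliability = 0.857

Length factor m = 3
α' = m·α / (1 + (m−1)·α)
   = 3 × 0.6666 / (1 + (3 − 1) × 0.6666)
   = 1.9998 / 2.3332 = 0.857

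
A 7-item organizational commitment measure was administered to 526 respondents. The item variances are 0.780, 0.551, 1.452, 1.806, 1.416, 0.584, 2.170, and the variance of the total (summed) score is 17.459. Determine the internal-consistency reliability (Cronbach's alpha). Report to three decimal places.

α = 0.581

Σσ²ᵢ = 0.780 + 0.551 + 1.452 + 1.806 + 1.416 + 0.584 + 2.170 = 8.759
α = (k/(k−1))·(1 − Σσ²ᵢ/total variance) = (7/6)·(1 − 8.759/17.459) = 0.581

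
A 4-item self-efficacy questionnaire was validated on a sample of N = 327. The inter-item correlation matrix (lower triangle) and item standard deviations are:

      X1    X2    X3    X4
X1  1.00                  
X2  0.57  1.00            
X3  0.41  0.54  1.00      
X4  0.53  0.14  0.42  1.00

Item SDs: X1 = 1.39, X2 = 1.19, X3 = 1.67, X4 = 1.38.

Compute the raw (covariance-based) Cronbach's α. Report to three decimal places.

Cronbach's α = 0.751

Σσ²ᵢ = 1.39² + 1.19² + 1.67² + 1.38² = 8.0415
Covariances σ_ij = r_ij · s_i · s_j:
  σ(X1,X2) = 0.57 × 1.39 × 1.19 = 0.9428
  σ(X1,X3) = 0.41 × 1.39 × 1.67 = 0.9517
  σ(X1,X4) = 0.53 × 1.39 × 1.38 = 1.0166
  σ(X2,X3) = 0.54 × 1.19 × 1.67 = 1.0731
  σ(X2,X4) = 0.14 × 1.19 × 1.38 = 0.2299
  σ(X3,X4) = 0.42 × 1.67 × 1.38 = 0.9679
σ²_T = Σσ²ᵢ + 2·Σσ_ij = 8.0415 + 2 × 5.1820 = 18.4055
α = (4/3)·(1 − 8.0415/18.4055) = 0.751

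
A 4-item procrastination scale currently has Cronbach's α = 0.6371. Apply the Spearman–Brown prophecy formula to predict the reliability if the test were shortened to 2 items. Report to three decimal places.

predicted reliability = 0.467

Length factor m = 2/4 = 0.5000
α' = m·α / (1 − (1−m)·α)
   = 2/4 × 0.6371 / (1 − (1 − 2/4) × 0.6371)
   = 0.3185 / 0.6815 = 0.467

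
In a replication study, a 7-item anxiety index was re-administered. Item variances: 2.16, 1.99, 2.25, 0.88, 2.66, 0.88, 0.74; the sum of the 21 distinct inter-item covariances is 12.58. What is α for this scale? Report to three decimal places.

α = 0.799

Σσᵢ² = 2.16 + 1.99 + 2.25 + 0.88 + 2.66 + 0.88 + 0.74 = 11.56
Sum of distinct covariances = 12.58
total variance = Σσᵢ² + 2·Σcov = 11.56 + 2 × 12.58 = 36.72
α = (7/6)·(1 − 11.56/36.72) = 0.799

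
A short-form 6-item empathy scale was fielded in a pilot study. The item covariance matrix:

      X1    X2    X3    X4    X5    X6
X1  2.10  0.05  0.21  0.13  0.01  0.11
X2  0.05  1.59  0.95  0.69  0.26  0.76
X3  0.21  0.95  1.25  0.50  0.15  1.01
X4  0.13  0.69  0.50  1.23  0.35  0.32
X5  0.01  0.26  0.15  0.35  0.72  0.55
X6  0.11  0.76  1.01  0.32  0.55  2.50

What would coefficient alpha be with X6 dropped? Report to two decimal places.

Remaining items: X1, X2, X3, X4, X5 (k = 5).
Σσᵢ² = 2.10 + 1.59 + 1.25 + 1.23 + 0.72 = 6.89
σ²_total = 6.89 + 2 × 3.30 = 13.49
α (item deleted) = (5/4)·(1 − 6.89/13.49) = 0.61

coefficient alpha = 0.61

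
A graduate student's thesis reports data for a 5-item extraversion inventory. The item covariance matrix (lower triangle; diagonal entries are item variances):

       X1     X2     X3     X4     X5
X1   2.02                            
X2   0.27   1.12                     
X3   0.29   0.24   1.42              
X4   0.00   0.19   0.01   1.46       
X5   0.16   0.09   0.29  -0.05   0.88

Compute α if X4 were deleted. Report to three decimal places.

α = 0.440

Remaining items: X1, X2, X3, X5 (k = 4).
sum of item variances = 2.02 + 1.12 + 1.42 + 0.88 = 5.44
Var(T) = 5.44 + 2 × 1.34 = 8.12
α (item deleted) = (4/3)·(1 − 5.44/8.12) = 0.440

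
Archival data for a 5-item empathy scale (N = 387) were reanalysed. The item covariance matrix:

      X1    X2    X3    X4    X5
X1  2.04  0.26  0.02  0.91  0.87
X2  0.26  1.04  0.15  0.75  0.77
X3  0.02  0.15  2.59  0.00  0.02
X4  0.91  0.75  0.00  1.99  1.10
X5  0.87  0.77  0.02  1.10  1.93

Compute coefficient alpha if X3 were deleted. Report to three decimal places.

coefficient alpha = 0.761

Remaining items: X1, X2, X4, X5 (k = 4).
Σσᵢ² = 2.04 + 1.04 + 1.99 + 1.93 = 7.00
σ²_total = 7.00 + 2 × 4.66 = 16.32
α (item deleted) = (4/3)·(1 − 7.00/16.32) = 0.761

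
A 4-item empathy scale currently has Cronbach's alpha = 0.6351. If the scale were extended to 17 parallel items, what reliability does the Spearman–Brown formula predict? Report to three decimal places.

predicted reliability = 0.881

Length factor m = 17/4 = 4.2500
α' = m·α / (1 + (m−1)·α)
   = 17/4 × 0.6351 / (1 + (17/4 − 1) × 0.6351)
   = 2.6992 / 3.0641 = 0.881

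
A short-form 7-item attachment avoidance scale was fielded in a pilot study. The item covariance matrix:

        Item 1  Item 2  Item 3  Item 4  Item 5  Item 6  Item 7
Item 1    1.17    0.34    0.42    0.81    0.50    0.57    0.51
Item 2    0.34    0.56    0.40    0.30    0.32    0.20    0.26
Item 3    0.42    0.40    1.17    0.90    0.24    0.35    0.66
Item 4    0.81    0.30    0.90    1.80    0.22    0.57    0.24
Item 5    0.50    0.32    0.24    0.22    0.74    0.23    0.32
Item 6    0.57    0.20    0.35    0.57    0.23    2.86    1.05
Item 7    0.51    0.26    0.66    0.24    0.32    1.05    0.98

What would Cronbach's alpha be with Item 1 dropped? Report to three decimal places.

Cronbach's alpha = 0.728

Remaining items: Item 2, Item 3, Item 4, Item 5, Item 6, Item 7 (k = 6).
Σσᵢ² = 0.56 + 1.17 + 1.80 + 0.74 + 2.86 + 0.98 = 8.11
σ²_total = 8.11 + 2 × 6.26 = 20.63
α (item deleted) = (6/5)·(1 − 8.11/20.63) = 0.728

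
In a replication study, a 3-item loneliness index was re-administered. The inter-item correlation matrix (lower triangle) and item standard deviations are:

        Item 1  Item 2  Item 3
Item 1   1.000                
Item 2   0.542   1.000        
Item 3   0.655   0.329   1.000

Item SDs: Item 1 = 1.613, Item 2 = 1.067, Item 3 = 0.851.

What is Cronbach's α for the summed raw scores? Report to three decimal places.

Cronbach's α = 0.733

Σσ²ᵢ = 1.613² + 1.067² + 0.851² = 4.4645
Covariances σ_ij = r_ij · s_i · s_j:
  σ(Item 1,Item 2) = 0.542 × 1.613 × 1.067 = 0.9328
  σ(Item 1,Item 3) = 0.655 × 1.613 × 0.851 = 0.8991
  σ(Item 2,Item 3) = 0.329 × 1.067 × 0.851 = 0.2987
σ²_T = Σσ²ᵢ + 2·Σσ_ij = 4.4645 + 2 × 2.1306 = 8.7257
α = (3/2)·(1 − 4.4645/8.7257) = 0.733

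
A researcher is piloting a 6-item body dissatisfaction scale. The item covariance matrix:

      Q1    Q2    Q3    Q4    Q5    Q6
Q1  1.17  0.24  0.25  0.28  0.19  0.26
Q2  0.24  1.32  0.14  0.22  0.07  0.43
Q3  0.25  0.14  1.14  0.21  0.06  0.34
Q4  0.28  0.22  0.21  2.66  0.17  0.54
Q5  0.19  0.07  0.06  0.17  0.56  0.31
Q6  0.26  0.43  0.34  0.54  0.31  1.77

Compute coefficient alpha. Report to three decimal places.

Σσᵢ² = 1.17 + 1.32 + 1.14 + 2.66 + 0.56 + 1.77 = 8.62
Sum of off-diagonal covariances = 3.71
Var(T) = 8.62 + 2 × 3.71 = 16.04
α = (k/(k−1))·(1 − Σσᵢ²/Var(T)) = (6/5)·(1 − 8.62/16.04) = 0.555

coefficient alpha = 0.555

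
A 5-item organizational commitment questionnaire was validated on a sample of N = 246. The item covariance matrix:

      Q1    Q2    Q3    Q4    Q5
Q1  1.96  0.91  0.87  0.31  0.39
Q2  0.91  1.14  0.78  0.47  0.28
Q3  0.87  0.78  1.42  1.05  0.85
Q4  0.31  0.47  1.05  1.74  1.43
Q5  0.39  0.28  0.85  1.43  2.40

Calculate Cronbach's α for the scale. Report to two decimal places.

α = 0.79

Σσᵢ² = 1.96 + 1.14 + 1.42 + 1.74 + 2.40 = 8.66
Σ_{i<j} σ_ij = 7.34
σ²_T = 8.66 + 2 × 7.34 = 23.34
α = (k/(k−1))·(1 − Σσᵢ²/σ²_T) = (5/4)·(1 − 8.66/23.34) = 0.79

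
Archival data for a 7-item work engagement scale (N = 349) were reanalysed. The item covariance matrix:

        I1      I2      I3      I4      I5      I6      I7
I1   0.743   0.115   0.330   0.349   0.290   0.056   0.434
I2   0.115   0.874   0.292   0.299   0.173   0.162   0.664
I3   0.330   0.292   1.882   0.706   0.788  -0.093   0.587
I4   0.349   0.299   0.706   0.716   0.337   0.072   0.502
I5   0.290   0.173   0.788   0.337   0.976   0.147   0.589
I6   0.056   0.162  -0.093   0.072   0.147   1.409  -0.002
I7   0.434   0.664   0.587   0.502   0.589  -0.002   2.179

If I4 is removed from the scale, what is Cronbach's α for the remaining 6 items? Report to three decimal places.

Cronbach's α = 0.635

Remaining items: I1, I2, I3, I5, I6, I7 (k = 6).
Σσᵢ² = 0.743 + 0.874 + 1.882 + 0.976 + 1.409 + 2.179 = 8.063
σ²_total = 8.063 + 2 × 4.532 = 17.127
α (item deleted) = (6/5)·(1 − 8.063/17.127) = 0.635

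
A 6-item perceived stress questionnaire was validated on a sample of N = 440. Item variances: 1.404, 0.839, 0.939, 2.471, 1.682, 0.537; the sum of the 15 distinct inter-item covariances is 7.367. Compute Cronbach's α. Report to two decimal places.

α = 0.78

sum of item variances = 1.404 + 0.839 + 0.939 + 2.471 + 1.682 + 0.537 = 7.872
Sum of distinct covariances = 7.367
Var(T) = sum of item variances + 2·Σcov = 7.872 + 2 × 7.367 = 22.606
α = (6/5)·(1 − 7.872/22.606) = 0.78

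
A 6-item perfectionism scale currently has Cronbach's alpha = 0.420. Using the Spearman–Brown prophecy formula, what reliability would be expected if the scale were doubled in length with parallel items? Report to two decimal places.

Length factor m = 2
α' = m·α / (1 + (m−1)·α)
   = 2 × 0.420 / (1 + (2 − 1) × 0.420)
   = 0.8400 / 1.4200 = 0.59

predicted reliability = 0.59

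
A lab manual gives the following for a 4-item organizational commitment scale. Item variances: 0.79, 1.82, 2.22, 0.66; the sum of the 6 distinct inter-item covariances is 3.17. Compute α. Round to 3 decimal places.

α = 0.715

Σσᵢ² = 0.79 + 1.82 + 2.22 + 0.66 = 5.49
Sum of distinct covariances = 3.17
σ²_T = Σσᵢ² + 2·Σcov = 5.49 + 2 × 3.17 = 11.83
α = (4/3)·(1 − 5.49/11.83) = 0.715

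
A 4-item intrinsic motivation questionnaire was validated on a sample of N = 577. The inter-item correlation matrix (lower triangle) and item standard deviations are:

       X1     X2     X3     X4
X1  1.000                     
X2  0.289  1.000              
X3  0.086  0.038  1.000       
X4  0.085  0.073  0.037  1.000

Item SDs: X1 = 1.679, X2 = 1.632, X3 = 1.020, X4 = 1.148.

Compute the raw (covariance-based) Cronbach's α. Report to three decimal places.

Cronbach's α = 0.341

Σσ²ᵢ = 1.679² + 1.632² + 1.020² + 1.148² = 7.8408
Covariances σ_ij = r_ij · s_i · s_j:
  σ(X1,X2) = 0.289 × 1.679 × 1.632 = 0.7919
  σ(X1,X3) = 0.086 × 1.679 × 1.020 = 0.1473
  σ(X1,X4) = 0.085 × 1.679 × 1.148 = 0.1638
  σ(X2,X3) = 0.038 × 1.632 × 1.020 = 0.0633
  σ(X2,X4) = 0.073 × 1.632 × 1.148 = 0.1368
  σ(X3,X4) = 0.037 × 1.020 × 1.148 = 0.0433
σ²_T = Σσ²ᵢ + 2·Σσ_ij = 7.8408 + 2 × 1.3464 = 10.5336
α = (4/3)·(1 − 7.8408/10.5336) = 0.341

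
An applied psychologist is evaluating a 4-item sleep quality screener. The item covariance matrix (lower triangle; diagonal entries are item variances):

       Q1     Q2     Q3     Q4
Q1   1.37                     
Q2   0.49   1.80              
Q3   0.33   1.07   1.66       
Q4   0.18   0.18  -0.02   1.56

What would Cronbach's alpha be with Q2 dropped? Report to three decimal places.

α = 0.264

Remaining items: Q1, Q3, Q4 (k = 3).
ΣVar(i) = 1.37 + 1.66 + 1.56 = 4.59
total variance = 4.59 + 2 × 0.49 = 5.57
α (item deleted) = (3/2)·(1 − 4.59/5.57) = 0.264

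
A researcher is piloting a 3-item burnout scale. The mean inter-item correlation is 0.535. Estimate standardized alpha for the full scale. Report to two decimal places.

α = 0.78

Standardized α = k·r̄ / (1 + (k−1)·r̄) = 3 × 0.535 / (1 + 2 × 0.535)
  = 1.6050 / 2.0700 = 0.78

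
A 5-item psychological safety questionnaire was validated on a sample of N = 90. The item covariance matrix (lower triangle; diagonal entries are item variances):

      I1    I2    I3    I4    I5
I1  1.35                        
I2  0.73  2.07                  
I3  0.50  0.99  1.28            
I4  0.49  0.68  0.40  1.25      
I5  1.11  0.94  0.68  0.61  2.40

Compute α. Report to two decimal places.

α = 0.79

Σσ²ᵢ = 1.35 + 2.07 + 1.28 + 1.25 + 2.40 = 8.35
Sum of the distinct covariances = 7.13
Var(T) = 8.35 + 2 × 7.13 = 22.61
α = (k/(k−1))·(1 − Σσ²ᵢ/Var(T)) = (5/4)·(1 − 8.35/22.61) = 0.79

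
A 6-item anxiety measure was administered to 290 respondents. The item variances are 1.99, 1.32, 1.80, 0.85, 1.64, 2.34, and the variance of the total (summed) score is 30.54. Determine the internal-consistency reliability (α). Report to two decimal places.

α = 0.81

Σσ²ᵢ = 1.99 + 1.32 + 1.80 + 0.85 + 1.64 + 2.34 = 9.94
α = (k/(k−1))·(1 − Σσ²ᵢ/total variance) = (6/5)·(1 − 9.94/30.54) = 0.81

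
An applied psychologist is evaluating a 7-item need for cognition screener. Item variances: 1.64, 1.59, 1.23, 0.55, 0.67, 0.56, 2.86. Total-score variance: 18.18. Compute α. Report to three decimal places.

α = 0.583

Σσ²ᵢ = 1.64 + 1.59 + 1.23 + 0.55 + 0.67 + 0.56 + 2.86 = 9.10
α = (k/(k−1))·(1 − Σσ²ᵢ/σ²_T) = (7/6)·(1 − 9.10/18.18) = 0.583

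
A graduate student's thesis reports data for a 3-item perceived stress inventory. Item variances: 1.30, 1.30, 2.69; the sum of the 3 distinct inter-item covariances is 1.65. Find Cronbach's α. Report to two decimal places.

Cronbach's α = 0.58

Σσᵢ² = 1.30 + 1.30 + 2.69 = 5.29
Sum of distinct covariances = 1.65
Var(T) = Σσᵢ² + 2·Σcov = 5.29 + 2 × 1.65 = 8.59
α = (3/2)·(1 − 5.29/8.59) = 0.58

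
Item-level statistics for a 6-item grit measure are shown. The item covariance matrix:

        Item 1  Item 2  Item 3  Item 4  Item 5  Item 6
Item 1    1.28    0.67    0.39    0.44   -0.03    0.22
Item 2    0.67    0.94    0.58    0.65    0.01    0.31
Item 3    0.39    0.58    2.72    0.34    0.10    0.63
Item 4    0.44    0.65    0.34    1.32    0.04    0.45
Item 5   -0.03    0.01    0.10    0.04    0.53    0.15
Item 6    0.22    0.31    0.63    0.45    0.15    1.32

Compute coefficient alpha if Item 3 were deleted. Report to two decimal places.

coefficient alpha = 0.65

Remaining items: Item 1, Item 2, Item 4, Item 5, Item 6 (k = 5).
ΣVar(i) = 1.28 + 0.94 + 1.32 + 0.53 + 1.32 = 5.39
σ²_T = 5.39 + 2 × 2.91 = 11.21
α (item deleted) = (5/4)·(1 − 5.39/11.21) = 0.65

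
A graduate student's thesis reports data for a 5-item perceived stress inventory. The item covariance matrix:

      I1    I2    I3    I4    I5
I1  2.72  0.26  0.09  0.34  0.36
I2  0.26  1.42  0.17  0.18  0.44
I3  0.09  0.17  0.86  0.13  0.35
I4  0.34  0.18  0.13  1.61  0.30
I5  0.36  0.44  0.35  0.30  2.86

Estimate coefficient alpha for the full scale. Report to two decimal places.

α = 0.45

ΣVar(i) = 2.72 + 1.42 + 0.86 + 1.61 + 2.86 = 9.47
Σ_{i<j} σ_ij = 2.62
total variance = 9.47 + 2 × 2.62 = 14.71
α = (k/(k−1))·(1 − ΣVar(i)/total variance) = (5/4)·(1 − 9.47/14.71) = 0.45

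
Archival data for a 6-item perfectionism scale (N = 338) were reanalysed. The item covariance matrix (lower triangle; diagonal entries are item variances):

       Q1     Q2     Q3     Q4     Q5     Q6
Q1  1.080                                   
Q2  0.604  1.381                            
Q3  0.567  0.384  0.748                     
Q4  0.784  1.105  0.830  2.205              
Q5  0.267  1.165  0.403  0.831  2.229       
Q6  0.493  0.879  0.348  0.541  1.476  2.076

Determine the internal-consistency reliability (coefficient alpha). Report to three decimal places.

sum of item variances = 1.080 + 1.381 + 0.748 + 2.205 + 2.229 + 2.076 = 9.719
Sum of off-diagonal covariances = 10.677
σ²_T = 9.719 + 2 × 10.677 = 31.073
α = (k/(k−1))·(1 − sum of item variances/σ²_T) = (6/5)·(1 − 9.719/31.073) = 0.825

α = 0.825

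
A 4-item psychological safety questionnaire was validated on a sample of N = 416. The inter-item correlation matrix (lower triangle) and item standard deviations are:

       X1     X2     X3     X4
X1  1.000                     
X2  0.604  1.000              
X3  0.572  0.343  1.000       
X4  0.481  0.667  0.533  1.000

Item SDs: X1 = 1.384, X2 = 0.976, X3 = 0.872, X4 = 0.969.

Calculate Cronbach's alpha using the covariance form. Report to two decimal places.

Σσ²ᵢ = 1.384² + 0.976² + 0.872² + 0.969² = 4.5674
Covariances σ_ij = r_ij · s_i · s_j:
  σ(X1,X2) = 0.604 × 1.384 × 0.976 = 0.8159
  σ(X1,X3) = 0.572 × 1.384 × 0.872 = 0.6903
  σ(X1,X4) = 0.481 × 1.384 × 0.969 = 0.6451
  σ(X2,X3) = 0.343 × 0.976 × 0.872 = 0.2919
  σ(X2,X4) = 0.667 × 0.976 × 0.969 = 0.6308
  σ(X3,X4) = 0.533 × 0.872 × 0.969 = 0.4504
σ²_T = Σσ²ᵢ + 2·Σσ_ij = 4.5674 + 2 × 3.5244 = 11.6162
α = (4/3)·(1 − 4.5674/11.6162) = 0.81

α = 0.81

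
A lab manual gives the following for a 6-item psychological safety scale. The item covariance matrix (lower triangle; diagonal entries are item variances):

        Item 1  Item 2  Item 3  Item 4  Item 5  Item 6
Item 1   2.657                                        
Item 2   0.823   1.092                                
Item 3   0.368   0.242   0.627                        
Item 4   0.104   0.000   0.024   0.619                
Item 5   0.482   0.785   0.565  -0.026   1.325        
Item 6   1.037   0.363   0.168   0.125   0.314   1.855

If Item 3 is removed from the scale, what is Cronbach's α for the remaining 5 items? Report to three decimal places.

Remaining items: Item 1, Item 2, Item 4, Item 5, Item 6 (k = 5).
Σσ²ᵢ = 2.657 + 1.092 + 0.619 + 1.325 + 1.855 = 7.548
σ²_total = 7.548 + 2 × 4.007 = 15.562
α (item deleted) = (5/4)·(1 − 7.548/15.562) = 0.644

α = 0.644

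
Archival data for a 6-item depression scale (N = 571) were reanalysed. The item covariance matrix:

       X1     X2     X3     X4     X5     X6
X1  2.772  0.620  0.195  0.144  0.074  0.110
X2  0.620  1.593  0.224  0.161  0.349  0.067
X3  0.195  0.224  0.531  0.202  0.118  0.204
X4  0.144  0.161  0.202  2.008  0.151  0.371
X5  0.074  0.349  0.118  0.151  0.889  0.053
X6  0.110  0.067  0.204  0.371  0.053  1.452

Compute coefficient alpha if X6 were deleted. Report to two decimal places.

Remaining items: X1, X2, X3, X4, X5 (k = 5).
sum of item variances = 2.772 + 1.593 + 0.531 + 2.008 + 0.889 = 7.793
total variance = 7.793 + 2 × 2.238 = 12.269
α (item deleted) = (5/4)·(1 − 7.793/12.269) = 0.46

coefficient alpha = 0.46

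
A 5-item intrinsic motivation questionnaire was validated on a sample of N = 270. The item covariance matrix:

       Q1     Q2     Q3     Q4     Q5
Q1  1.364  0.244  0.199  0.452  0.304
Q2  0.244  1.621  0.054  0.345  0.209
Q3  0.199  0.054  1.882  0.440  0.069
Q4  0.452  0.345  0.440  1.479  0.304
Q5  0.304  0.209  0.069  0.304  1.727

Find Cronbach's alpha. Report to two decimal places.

Σσᵢ² = 1.364 + 1.621 + 1.882 + 1.479 + 1.727 = 8.073
Sum of off-diagonal covariances = 2.620
σ²_T = 8.073 + 2 × 2.620 = 13.313
α = (k/(k−1))·(1 − Σσᵢ²/σ²_T) = (5/4)·(1 − 8.073/13.313) = 0.49

α = 0.49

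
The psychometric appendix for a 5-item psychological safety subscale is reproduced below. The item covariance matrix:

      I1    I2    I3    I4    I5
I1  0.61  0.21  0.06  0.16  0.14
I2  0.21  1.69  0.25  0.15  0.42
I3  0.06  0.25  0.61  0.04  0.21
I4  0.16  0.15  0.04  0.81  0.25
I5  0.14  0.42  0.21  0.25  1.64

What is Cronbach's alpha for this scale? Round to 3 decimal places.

α = 0.517

ΣVar(i) = 0.61 + 1.69 + 0.61 + 0.81 + 1.64 = 5.36
Sum of off-diagonal covariances = 1.89
Var(T) = 5.36 + 2 × 1.89 = 9.14
α = (k/(k−1))·(1 − ΣVar(i)/Var(T)) = (5/4)·(1 − 5.36/9.14) = 0.517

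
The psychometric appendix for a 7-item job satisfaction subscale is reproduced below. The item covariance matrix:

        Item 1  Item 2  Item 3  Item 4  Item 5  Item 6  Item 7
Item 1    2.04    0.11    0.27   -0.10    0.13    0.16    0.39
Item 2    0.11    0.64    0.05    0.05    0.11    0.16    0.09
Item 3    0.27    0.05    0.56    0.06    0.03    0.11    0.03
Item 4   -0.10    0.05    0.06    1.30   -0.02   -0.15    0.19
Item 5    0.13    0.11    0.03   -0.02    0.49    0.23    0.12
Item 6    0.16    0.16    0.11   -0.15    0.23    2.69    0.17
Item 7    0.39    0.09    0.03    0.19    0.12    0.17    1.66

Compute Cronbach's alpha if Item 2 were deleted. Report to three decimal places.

α = 0.325

Remaining items: Item 1, Item 3, Item 4, Item 5, Item 6, Item 7 (k = 6).
Σσᵢ² = 2.04 + 0.56 + 1.30 + 0.49 + 2.69 + 1.66 = 8.74
total variance = 8.74 + 2 × 1.62 = 11.98
α (item deleted) = (6/5)·(1 − 8.74/11.98) = 0.325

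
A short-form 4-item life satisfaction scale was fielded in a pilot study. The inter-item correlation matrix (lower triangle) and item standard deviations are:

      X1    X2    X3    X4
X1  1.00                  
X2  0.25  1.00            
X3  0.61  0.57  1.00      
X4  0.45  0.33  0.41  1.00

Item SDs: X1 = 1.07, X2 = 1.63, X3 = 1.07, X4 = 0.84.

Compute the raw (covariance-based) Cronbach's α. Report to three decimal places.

Σσ²ᵢ = 1.07² + 1.63² + 1.07² + 0.84² = 5.6523
Covariances σ_ij = r_ij · s_i · s_j:
  σ(X1,X2) = 0.25 × 1.07 × 1.63 = 0.4360
  σ(X1,X3) = 0.61 × 1.07 × 1.07 = 0.6984
  σ(X1,X4) = 0.45 × 1.07 × 0.84 = 0.4045
  σ(X2,X3) = 0.57 × 1.63 × 1.07 = 0.9941
  σ(X2,X4) = 0.33 × 1.63 × 0.84 = 0.4518
  σ(X3,X4) = 0.41 × 1.07 × 0.84 = 0.3685
σ²_T = Σσ²ᵢ + 2·Σσ_ij = 5.6523 + 2 × 3.3533 = 12.3589
α = (4/3)·(1 − 5.6523/12.3589) = 0.724

Cronbach's α = 0.724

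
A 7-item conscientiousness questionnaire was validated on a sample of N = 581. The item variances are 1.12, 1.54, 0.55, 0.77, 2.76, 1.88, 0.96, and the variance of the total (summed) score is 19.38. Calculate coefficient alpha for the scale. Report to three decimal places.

Σσᵢ² = 1.12 + 1.54 + 0.55 + 0.77 + 2.76 + 1.88 + 0.96 = 9.58
α = (k/(k−1))·(1 − Σσᵢ²/σ²_total) = (7/6)·(1 − 9.58/19.38) = 0.590

coefficient alpha = 0.590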